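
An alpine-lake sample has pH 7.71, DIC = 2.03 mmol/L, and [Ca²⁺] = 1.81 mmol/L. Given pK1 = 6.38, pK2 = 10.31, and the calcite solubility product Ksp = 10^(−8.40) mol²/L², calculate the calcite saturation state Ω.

Ω = 2.21

α₂ = 1 / (1 + [H⁺]/K2 + [H⁺]²/(K1K2)) = 1 / (1 + 10^+2.60 + 10^+1.27)
   = 1 / (1 + 398.11 + 18.621) = 1/417.73 = 0.002394
[CO3²⁻] = α₂ × DIC = 0.002394 × 2.03 = 0.004860 mmol/L = 4.860 μmol/L
Ksp = 10^(−8.40) = 3.981×10^-9
Ω = [Ca²⁺][CO3²⁻]/Ksp = (1.81×10^-3)(4.860×10^-6) / 3.981×10^-9 = 2.21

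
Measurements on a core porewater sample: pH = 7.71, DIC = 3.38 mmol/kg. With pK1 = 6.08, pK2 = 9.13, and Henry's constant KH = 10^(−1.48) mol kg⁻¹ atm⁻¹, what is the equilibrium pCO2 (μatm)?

α₀ = 1 / (1 + K1/[H⁺] + K1K2/[H⁺]²) = 1 / (1 + 10^+1.63 + 10^+0.21)
   = 1 / (1 + 42.658 + 1.6218) = 1/45.280 = 0.02208
[CO2*] = α₀ × DIC = 0.02208 × 3.38 = 0.07465 mmol/kg
pCO2 = [CO2*]/KH = 7.465×10^-5 / 3.311×10^-2 = 2250 μatm

pCO2 = 2250 μatm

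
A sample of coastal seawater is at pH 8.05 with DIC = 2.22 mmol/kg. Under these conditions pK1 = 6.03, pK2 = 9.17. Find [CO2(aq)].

[CO2*] = 19.5 μmol/kg

α₀ = 1 / (1 + K1/[H⁺] + K1K2/[H⁺]²) = 1 / (1 + 10^+2.02 + 10^+0.90)
   = 1 / (1 + 104.71 + 7.9433) = 1/113.66 = 0.008798
[CO2*] = α₀ × DIC = 0.008798 × 2.22 = 0.0195 mmol/kg = 19.5 μmol/kg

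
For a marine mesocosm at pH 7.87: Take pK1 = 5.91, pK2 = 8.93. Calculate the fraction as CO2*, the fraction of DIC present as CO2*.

α₀ = 0.00999

α₀ = 1 / (1 + K1/[H⁺] + K1K2/[H⁺]²) = 1 / (1 + 10^+1.96 + 10^+0.90)
   = 1 / (1 + 91.201 + 7.9433) = 1/100.14 = 0.009986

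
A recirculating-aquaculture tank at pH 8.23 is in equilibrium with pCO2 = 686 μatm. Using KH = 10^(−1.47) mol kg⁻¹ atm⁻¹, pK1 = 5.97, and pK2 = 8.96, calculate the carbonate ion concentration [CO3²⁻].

[CO2*] = KH · pCO2 = 10^(−1.47) × 686×10^-6 = 2.324×10^-5 mol/kg
α₀ = 1/(1 + K1/[H⁺] + K1K2/[H⁺]²) = 1/(1 + 10^+2.26 + 10^+1.53) = 0.004611
DIC = [CO2*]/α₀ = 2.324×10^-5 / 0.004611 = 5.041 mmol/kg
[CO3²⁻] = α₂·DIC; α₂ = 0.1563, so [CO3²⁻] = 0.1563 × 5.041 = 0.788 mmol/kg

[CO3²⁻] = 0.788 mmol/kg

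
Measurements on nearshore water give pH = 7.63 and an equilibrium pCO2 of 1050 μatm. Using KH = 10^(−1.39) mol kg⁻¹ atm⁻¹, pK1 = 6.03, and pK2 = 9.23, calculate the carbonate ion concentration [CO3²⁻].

[CO3²⁻] = 0.0428 mmol/kg

[CO2*] = KH · pCO2 = 10^(−1.39) × 1050×10^-6 = 4.277×10^-5 mol/kg
α₀ = 1/(1 + K1/[H⁺] + K1K2/[H⁺]²) = 1/(1 + 10^+1.60 + 10^+0.00) = 0.02392
DIC = [CO2*]/α₀ = 4.277×10^-5 / 0.02392 = 1.788 mmol/kg
[CO3²⁻] = α₂·DIC; α₂ = 0.02392, so [CO3²⁻] = 0.02392 × 1.788 = 0.0428 mmol/kg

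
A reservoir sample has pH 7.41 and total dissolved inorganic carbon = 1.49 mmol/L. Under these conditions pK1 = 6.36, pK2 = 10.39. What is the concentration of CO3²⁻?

α₂ = 1 / (1 + [H⁺]/K2 + [H⁺]²/(K1K2)) = 1 / (1 + 10^+2.98 + 10^+1.93)
   = 1 / (1 + 954.99 + 85.114) = 1/1041.1 = 0.0009605
[CO3²⁻] = α₂ × DIC = 0.0009605 × 1.49 = 0.00143 mmol/L = 1.43 μmol/L

[CO3²⁻] = 1.43 μmol/L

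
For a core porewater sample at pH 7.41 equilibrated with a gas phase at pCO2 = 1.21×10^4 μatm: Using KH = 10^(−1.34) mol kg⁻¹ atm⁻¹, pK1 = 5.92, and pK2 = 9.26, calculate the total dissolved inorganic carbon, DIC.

[CO2*] = KH · pCO2 = 10^(−1.34) × 1.21×10^4×10^-6 = 5.531×10^-4 mol/kg
α₀ = 1/(1 + K1/[H⁺] + K1K2/[H⁺]²) = 1/(1 + 10^+1.49 + 10^-0.36) = 0.03092
DIC = [CO2*]/α₀ = 5.531×10^-4 / 0.03092 = 17.9 mmol/kg

DIC = 17.9 mmol/kg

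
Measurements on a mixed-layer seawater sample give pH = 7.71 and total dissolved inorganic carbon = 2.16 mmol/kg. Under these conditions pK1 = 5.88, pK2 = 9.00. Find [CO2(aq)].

α₀ = 1 / (1 + K1/[H⁺] + K1K2/[H⁺]²) = 1 / (1 + 10^+1.83 + 10^+0.54)
   = 1 / (1 + 67.608 + 3.4674) = 1/72.076 = 0.01387
[CO2*] = α₀ × DIC = 0.01387 × 2.16 = 0.0300 mmol/kg

[CO2*] = 0.0300 mmol/kg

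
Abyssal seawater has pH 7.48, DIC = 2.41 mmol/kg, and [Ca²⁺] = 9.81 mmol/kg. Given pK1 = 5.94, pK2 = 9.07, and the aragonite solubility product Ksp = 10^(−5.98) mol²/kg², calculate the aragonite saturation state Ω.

α₂ = 1 / (1 + [H⁺]/K2 + [H⁺]²/(K1K2)) = 1 / (1 + 10^+1.59 + 10^+0.05)
   = 1 / (1 + 38.905 + 1.1220) = 1/41.027 = 0.02437
[CO3²⁻] = α₂ × DIC = 0.02437 × 2.41 = 0.05874 mmol/kg
Ksp = 10^(−5.98) = 1.047×10^-6
Ω = [Ca²⁺][CO3²⁻]/Ksp = (9.81×10^-3)(5.874×10^-5) / 1.047×10^-6 = 0.550

Ω = 0.550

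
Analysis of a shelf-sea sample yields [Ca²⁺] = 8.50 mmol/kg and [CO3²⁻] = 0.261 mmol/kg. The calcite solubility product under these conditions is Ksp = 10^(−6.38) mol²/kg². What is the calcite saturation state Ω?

Ksp = 10^(−6.38) = 4.169×10^-7
Ω = [Ca²⁺][CO3²⁻]/Ksp = (8.50×10^-3)(0.261×10^-3) / 4.169×10^-7 = 5.32

Ω = 5.32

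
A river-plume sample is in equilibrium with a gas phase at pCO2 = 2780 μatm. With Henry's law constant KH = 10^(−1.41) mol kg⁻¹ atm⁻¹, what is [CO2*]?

[CO2*] = 108 μmol/kg

KH = 10^(−1.41) = 3.890×10^-2 mol kg⁻¹ atm⁻¹
[CO2*] = KH · pCO2 = 3.890×10^-2 × 2780×10^-6 atm = 1.08×10^-4 mol/kg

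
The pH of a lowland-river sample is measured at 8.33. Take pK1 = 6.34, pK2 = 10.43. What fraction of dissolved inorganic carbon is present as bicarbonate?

α₁ = 0.982

α₁ = 1 / (1 + [H⁺]/K1 + K2/[H⁺]) = 1 / (1 + 10^-1.99 + 10^-2.10)
   = 1 / (1 + 0.010233 + 0.0079433) = 1/1.0182 = 0.9821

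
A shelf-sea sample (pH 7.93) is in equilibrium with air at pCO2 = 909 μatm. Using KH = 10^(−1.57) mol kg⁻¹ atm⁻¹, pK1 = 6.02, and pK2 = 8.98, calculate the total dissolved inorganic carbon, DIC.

[CO2*] = KH · pCO2 = 10^(−1.57) × 909×10^-6 = 2.447×10^-5 mol/kg
α₀ = 1/(1 + K1/[H⁺] + K1K2/[H⁺]²) = 1/(1 + 10^+1.91 + 10^+0.86) = 0.01117
DIC = [CO2*]/α₀ = 2.447×10^-5 / 0.01117 = 2.19 mmol/kg

DIC = 2.19 mmol/kg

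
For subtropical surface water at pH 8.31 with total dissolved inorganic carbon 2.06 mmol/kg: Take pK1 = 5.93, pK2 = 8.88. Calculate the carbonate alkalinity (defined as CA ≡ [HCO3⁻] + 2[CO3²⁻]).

CA = [HCO3⁻] + 2[CO3²⁻] = (α₁ + 2α₂)·DIC
At pH 8.31: [H⁺]/K1 = 10^-2.38 = 0.0041687, K2/[H⁺] = 10^-0.57 = 0.26915
α₁ = 1/(1 + 0.0041687 + 0.26915) = 1/1.2733 = 0.7853; α₂ = α₁·K2/[H⁺] = 0.2114
α₁ + 2α₂ = 1.2081
CA = 1.2081 × 2.06 = 2.49 mmol/kg

CA = 2.49 mmol/kg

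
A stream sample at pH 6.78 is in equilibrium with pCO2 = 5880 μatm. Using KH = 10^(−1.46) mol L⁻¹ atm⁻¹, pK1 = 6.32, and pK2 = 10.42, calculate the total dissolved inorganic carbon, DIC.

DIC = 0.792 mmol/L

[CO2*] = KH · pCO2 = 10^(−1.46) × 5880×10^-6 = 2.039×10^-4 mol/L
α₀ = 1/(1 + K1/[H⁺] + K1K2/[H⁺]²) = 1/(1 + 10^+0.46 + 10^-3.18) = 0.2574
DIC = [CO2*]/α₀ = 2.039×10^-4 / 0.2574 = 0.792 mmol/L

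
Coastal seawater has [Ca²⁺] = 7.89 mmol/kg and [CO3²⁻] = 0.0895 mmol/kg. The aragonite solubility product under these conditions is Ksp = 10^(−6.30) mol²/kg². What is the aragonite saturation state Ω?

Ksp = 10^(−6.30) = 5.012×10^-7
Ω = [Ca²⁺][CO3²⁻]/Ksp = (7.89×10^-3)(0.0895×10^-3) / 5.012×10^-7 = 1.41

Ω = 1.41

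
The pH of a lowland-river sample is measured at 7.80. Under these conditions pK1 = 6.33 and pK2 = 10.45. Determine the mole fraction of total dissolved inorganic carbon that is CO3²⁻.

α₂ = 1 / (1 + [H⁺]/K2 + [H⁺]²/(K1K2)) = 1 / (1 + 10^+2.65 + 10^+1.18)
   = 1 / (1 + 446.68 + 15.136) = 1/462.82 = 0.002161

α₂ = 0.00216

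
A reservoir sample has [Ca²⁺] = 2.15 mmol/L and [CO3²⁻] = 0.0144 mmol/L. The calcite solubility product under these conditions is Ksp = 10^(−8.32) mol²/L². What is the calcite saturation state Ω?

Ksp = 10^(−8.32) = 4.786×10^-9
Ω = [Ca²⁺][CO3²⁻]/Ksp = (2.15×10^-3)(0.0144×10^-3) / 4.786×10^-9 = 6.47

Ω = 6.47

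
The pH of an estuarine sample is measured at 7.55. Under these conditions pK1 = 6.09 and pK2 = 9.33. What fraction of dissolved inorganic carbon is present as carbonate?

α₂ = 0.0158

α₂ = 1 / (1 + [H⁺]/K2 + [H⁺]²/(K1K2)) = 1 / (1 + 10^+1.78 + 10^+0.32)
   = 1 / (1 + 60.256 + 2.0893) = 1/63.345 = 0.01579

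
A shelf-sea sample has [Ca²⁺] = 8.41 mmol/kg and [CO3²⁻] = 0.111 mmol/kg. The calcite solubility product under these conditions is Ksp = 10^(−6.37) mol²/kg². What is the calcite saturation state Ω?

Ω = 2.19

Ksp = 10^(−6.37) = 4.266×10^-7
Ω = [Ca²⁺][CO3²⁻]/Ksp = (8.41×10^-3)(0.111×10^-3) / 4.266×10^-7 = 2.19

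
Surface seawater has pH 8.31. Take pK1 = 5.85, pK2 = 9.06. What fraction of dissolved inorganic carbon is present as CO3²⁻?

α₂ = 1 / (1 + [H⁺]/K2 + [H⁺]²/(K1K2)) = 1 / (1 + 10^+0.75 + 10^-1.71)
   = 1 / (1 + 5.6234 + 0.019498) = 1/6.6429 = 0.1505

α₂ = 0.151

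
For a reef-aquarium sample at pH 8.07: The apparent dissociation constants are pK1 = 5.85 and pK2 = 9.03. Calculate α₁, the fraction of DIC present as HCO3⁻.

α₁ = 0.896

α₁ = 1 / (1 + [H⁺]/K1 + K2/[H⁺]) = 1 / (1 + 10^-2.22 + 10^-0.96)
   = 1 / (1 + 0.0060256 + 0.10965) = 1/1.1157 = 0.8963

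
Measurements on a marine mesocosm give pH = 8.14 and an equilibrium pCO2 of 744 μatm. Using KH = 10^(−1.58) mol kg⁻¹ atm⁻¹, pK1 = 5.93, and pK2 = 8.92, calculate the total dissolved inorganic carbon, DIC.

[CO2*] = KH · pCO2 = 10^(−1.58) × 744×10^-6 = 1.957×10^-5 mol/kg
α₀ = 1/(1 + K1/[H⁺] + K1K2/[H⁺]²) = 1/(1 + 10^+2.21 + 10^+1.43) = 0.005260
DIC = [CO2*]/α₀ = 1.957×10^-5 / 0.005260 = 3.72 mmol/kg

DIC = 3.72 mmol/kg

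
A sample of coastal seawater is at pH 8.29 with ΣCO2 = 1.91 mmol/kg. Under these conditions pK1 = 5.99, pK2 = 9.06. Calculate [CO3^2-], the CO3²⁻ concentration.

[CO3²⁻] = 0.276 mmol/kg

α₂ = 1 / (1 + [H⁺]/K2 + [H⁺]²/(K1K2)) = 1 / (1 + 10^+0.77 + 10^-1.53)
   = 1 / (1 + 5.8884 + 0.029512) = 1/6.9179 = 0.1446
[CO3²⁻] = α₂ × DIC = 0.1446 × 1.91 = 0.276 mmol/kg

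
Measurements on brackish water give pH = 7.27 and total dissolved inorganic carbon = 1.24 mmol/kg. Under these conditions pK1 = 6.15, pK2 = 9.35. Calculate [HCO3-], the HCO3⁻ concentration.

[HCO3⁻] = 1.14 mmol/kg

α₁ = 1 / (1 + [H⁺]/K1 + K2/[H⁺]) = 1 / (1 + 10^-1.12 + 10^-2.08)
   = 1 / (1 + 0.075858 + 0.0083176) = 1/1.0842 = 0.9224
[HCO3⁻] = α₁ × DIC = 0.9224 × 1.24 = 1.14 mmol/kg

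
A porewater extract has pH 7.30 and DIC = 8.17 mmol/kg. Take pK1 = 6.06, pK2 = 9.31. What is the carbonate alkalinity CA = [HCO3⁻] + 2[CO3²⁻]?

CA = [HCO3⁻] + 2[CO3²⁻] = (α₁ + 2α₂)·DIC
At pH 7.30: [H⁺]/K1 = 10^-1.24 = 0.057544, K2/[H⁺] = 10^-2.01 = 0.0097724
α₁ = 1/(1 + 0.057544 + 0.0097724) = 1/1.0673 = 0.9369; α₂ = α₁·K2/[H⁺] = 0.009156
α₁ + 2α₂ = 0.9552
CA = 0.9552 × 8.17 = 7.80 mmol/kg

CA = 7.80 mmol/kg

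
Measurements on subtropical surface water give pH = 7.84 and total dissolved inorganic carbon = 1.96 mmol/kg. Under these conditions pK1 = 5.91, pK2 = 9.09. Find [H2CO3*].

α₀ = 1 / (1 + K1/[H⁺] + K1K2/[H⁺]²) = 1 / (1 + 10^+1.93 + 10^+0.68)
   = 1 / (1 + 85.114 + 4.7863) = 1/90.900 = 0.01100
[CO2*] = α₀ × DIC = 0.01100 × 1.96 = 0.0216 mmol/kg

[CO2*] = 0.0216 mmol/kg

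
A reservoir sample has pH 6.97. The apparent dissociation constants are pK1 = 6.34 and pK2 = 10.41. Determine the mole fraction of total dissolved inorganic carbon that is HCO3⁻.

α₁ = 1 / (1 + [H⁺]/K1 + K2/[H⁺]) = 1 / (1 + 10^-0.63 + 10^-3.44)
   = 1 / (1 + 0.23442 + 0.00036308) = 1/1.2348 = 0.8099

α₁ = 0.810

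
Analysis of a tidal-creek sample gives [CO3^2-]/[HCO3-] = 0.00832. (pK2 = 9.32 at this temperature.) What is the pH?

From K2 = [H⁺][CO3^2-]/[HCO3-]:  pH = pK2 + log₁₀([CO3^2-]/[HCO3-])
log₁₀(0.00832) = -2.080
pH = 9.32 + (-2.080) = 7.24

pH = 7.24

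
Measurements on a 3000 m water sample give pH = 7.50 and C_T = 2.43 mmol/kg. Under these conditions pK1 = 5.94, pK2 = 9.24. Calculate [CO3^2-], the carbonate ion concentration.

[CO3²⁻] = 0.0423 mmol/kg

α₂ = 1 / (1 + [H⁺]/K2 + [H⁺]²/(K1K2)) = 1 / (1 + 10^+1.74 + 10^+0.18)
   = 1 / (1 + 54.954 + 1.5136) = 1/57.468 = 0.01740
[CO3²⁻] = α₂ × DIC = 0.01740 × 2.43 = 0.0423 mmol/kg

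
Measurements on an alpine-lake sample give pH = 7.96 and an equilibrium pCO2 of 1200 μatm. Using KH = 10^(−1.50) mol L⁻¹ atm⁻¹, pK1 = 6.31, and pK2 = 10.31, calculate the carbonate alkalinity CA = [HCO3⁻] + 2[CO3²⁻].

[CO2*] = KH · pCO2 = 10^(−1.50) × 1200×10^-6 = 3.795×10^-5 mol/L
α₀ = 1/(1 + K1/[H⁺] + K1K2/[H⁺]²) = 1/(1 + 10^+1.65 + 10^-0.70) = 0.02180
DIC = [CO2*]/α₀ = 3.795×10^-5 / 0.02180 = 1.741 mmol/L
CA = (α₁ + 2α₂)·DIC = (0.9738 + 2×0.004350) × 1.741 = 1.71 mmol/L

CA = 1.71 mmol/L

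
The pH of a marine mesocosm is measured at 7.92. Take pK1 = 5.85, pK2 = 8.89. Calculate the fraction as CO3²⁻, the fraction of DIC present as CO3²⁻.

α₂ = 0.0960

α₂ = 1 / (1 + [H⁺]/K2 + [H⁺]²/(K1K2)) = 1 / (1 + 10^+0.97 + 10^-1.10)
   = 1 / (1 + 9.3325 + 0.079433) = 1/10.412 = 0.09604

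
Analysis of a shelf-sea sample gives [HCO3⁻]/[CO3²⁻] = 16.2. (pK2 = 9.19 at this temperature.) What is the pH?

pH = 7.98

From K2 = [H⁺][CO3²⁻]/[HCO3⁻]:  pH = pK2 − log₁₀([HCO3⁻]/[CO3²⁻])
log₁₀(16.2) = +1.210
pH = 9.19 − (+1.210) = 7.98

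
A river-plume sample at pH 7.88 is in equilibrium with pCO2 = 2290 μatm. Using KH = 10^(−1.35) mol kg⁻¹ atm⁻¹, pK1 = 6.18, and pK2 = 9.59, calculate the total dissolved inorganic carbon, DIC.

[CO2*] = KH · pCO2 = 10^(−1.35) × 2290×10^-6 = 1.023×10^-4 mol/kg
α₀ = 1/(1 + K1/[H⁺] + K1K2/[H⁺]²) = 1/(1 + 10^+1.70 + 10^-0.01) = 0.01920
DIC = [CO2*]/α₀ = 1.023×10^-4 / 0.01920 = 5.33 mmol/kg

DIC = 5.33 mmol/kg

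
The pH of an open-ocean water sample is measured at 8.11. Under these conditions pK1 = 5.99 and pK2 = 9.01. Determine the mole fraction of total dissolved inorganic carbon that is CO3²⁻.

α₂ = 1 / (1 + [H⁺]/K2 + [H⁺]²/(K1K2)) = 1 / (1 + 10^+0.90 + 10^-1.22)
   = 1 / (1 + 7.9433 + 0.060256) = 1/9.0035 = 0.1111

α₂ = 0.111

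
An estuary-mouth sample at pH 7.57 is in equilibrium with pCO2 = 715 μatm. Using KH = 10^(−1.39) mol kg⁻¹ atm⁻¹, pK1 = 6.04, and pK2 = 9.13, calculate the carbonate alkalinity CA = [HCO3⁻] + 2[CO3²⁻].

[CO2*] = KH · pCO2 = 10^(−1.39) × 715×10^-6 = 2.913×10^-5 mol/kg
α₀ = 1/(1 + K1/[H⁺] + K1K2/[H⁺]²) = 1/(1 + 10^+1.53 + 10^-0.03) = 0.02792
DIC = [CO2*]/α₀ = 2.913×10^-5 / 0.02792 = 1.043 mmol/kg
CA = (α₁ + 2α₂)·DIC = (0.9460 + 2×0.02606) × 1.043 = 1.04 mmol/kg

CA = 1.04 mmol/kg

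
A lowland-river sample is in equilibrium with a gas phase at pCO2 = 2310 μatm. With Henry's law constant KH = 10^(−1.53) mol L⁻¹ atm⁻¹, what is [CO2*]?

[CO2*] = 68.2 μmol/L

KH = 10^(−1.53) = 2.951×10^-2 mol L⁻¹ atm⁻¹
[CO2*] = KH · pCO2 = 2.951×10^-2 × 2310×10^-6 atm = 6.82×10^-5 mol/L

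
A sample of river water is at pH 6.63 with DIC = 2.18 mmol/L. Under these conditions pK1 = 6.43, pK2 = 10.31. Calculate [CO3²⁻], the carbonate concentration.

[CO3²⁻] = 0.279 μmol/L

α₂ = 1 / (1 + [H⁺]/K2 + [H⁺]²/(K1K2)) = 1 / (1 + 10^+3.68 + 10^+3.48)
   = 1 / (1 + 4786.3 + 3020.0) = 1/7807.3 = 0.0001281
[CO3²⁻] = α₂ × DIC = 0.0001281 × 2.18 = 0.000279 mmol/L = 0.279 μmol/L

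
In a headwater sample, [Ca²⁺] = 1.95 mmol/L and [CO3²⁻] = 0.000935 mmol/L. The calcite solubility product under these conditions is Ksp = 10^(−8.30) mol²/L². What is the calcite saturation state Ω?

Ksp = 10^(−8.30) = 5.012×10^-9
Ω = [Ca²⁺][CO3²⁻]/Ksp = (1.95×10^-3)(0.000935×10^-3) / 5.012×10^-9 = 0.364

Ω = 0.364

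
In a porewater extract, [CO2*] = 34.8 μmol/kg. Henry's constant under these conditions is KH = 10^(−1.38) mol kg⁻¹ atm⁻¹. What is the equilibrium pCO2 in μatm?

KH = 10^(−1.38) = 4.169×10^-2 mol kg⁻¹ atm⁻¹
pCO2 = [CO2*]/KH = 34.8×10^-6 / 4.169×10^-2 = 8.35×10^-4 atm = 835 μatm

pCO2 = 835 μatm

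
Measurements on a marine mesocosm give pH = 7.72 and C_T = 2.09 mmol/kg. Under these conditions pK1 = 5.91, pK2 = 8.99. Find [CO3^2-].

α₂ = 1 / (1 + [H⁺]/K2 + [H⁺]²/(K1K2)) = 1 / (1 + 10^+1.27 + 10^-0.54)
   = 1 / (1 + 18.621 + 0.28840) = 1/19.909 = 0.05023
[CO3²⁻] = α₂ × DIC = 0.05023 × 2.09 = 0.105 mmol/kg

[CO3²⁻] = 0.105 mmol/kg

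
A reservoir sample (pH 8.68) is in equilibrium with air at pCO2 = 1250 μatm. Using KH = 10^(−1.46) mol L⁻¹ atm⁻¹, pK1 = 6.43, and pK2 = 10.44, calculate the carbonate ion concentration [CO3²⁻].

[CO3²⁻] = 0.134 mmol/L

[CO2*] = KH · pCO2 = 10^(−1.46) × 1250×10^-6 = 4.334×10^-5 mol/L
α₀ = 1/(1 + K1/[H⁺] + K1K2/[H⁺]²) = 1/(1 + 10^+2.25 + 10^+0.49) = 0.005497
DIC = [CO2*]/α₀ = 4.334×10^-5 / 0.005497 = 7.885 mmol/L
[CO3²⁻] = α₂·DIC; α₂ = 0.01699, so [CO3²⁻] = 0.01699 × 7.885 = 0.134 mmol/L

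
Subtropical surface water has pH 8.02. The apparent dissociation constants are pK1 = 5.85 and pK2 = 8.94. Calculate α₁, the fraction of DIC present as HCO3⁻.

α₁ = 0.887

α₁ = 1 / (1 + [H⁺]/K1 + K2/[H⁺]) = 1 / (1 + 10^-2.17 + 10^-0.92)
   = 1 / (1 + 0.0067608 + 0.12023) = 1/1.1270 = 0.8873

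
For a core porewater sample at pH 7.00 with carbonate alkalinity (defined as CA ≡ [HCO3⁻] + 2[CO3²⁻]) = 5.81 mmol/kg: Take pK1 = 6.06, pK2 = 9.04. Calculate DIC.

CA = [HCO3⁻] + 2[CO3²⁻] = (α₁ + 2α₂)·DIC
At pH 7.00: [H⁺]/K1 = 10^-0.94 = 0.11482, K2/[H⁺] = 10^-2.04 = 0.0091201
α₁ = 1/(1 + 0.11482 + 0.0091201) = 1/1.1239 = 0.8897; α₂ = α₁·K2/[H⁺] = 0.008114
α₁ + 2α₂ = 0.9060
DIC = CA / (α₁ + 2α₂) = 5.81 / 0.9060 = 6.41 mmol/kg

DIC = 6.41 mmol/kg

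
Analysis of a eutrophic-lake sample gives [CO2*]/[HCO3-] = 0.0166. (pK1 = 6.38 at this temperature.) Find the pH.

pH = 8.16

From K1 = [H⁺][HCO3-]/[CO2*]:  pH = pK1 − log₁₀([CO2*]/[HCO3-])
log₁₀(0.0166) = -1.780
pH = 6.38 − (-1.780) = 8.16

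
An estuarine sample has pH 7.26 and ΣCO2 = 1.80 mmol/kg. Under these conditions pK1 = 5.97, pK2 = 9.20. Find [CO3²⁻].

α₂ = 1 / (1 + [H⁺]/K2 + [H⁺]²/(K1K2)) = 1 / (1 + 10^+1.94 + 10^+0.65)
   = 1 / (1 + 87.096 + 4.4668) = 1/92.563 = 0.01080
[CO3²⁻] = α₂ × DIC = 0.01080 × 1.80 = 0.0194 mmol/kg = 19.4 μmol/kg

[CO3²⁻] = 19.4 μmol/kg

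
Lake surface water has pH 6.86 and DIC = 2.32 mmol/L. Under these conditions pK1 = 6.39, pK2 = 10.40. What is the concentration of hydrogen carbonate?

[HCO3⁻] = 1.73 mmol/L

α₁ = 1 / (1 + [H⁺]/K1 + K2/[H⁺]) = 1 / (1 + 10^-0.47 + 10^-3.54)
   = 1 / (1 + 0.33884 + 0.00028840) = 1/1.3391 = 0.7468
[HCO3⁻] = α₁ × DIC = 0.7468 × 2.32 = 1.73 mmol/L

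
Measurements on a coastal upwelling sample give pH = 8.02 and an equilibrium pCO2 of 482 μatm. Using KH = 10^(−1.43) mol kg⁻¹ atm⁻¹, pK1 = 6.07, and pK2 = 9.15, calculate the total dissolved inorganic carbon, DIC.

[CO2*] = KH · pCO2 = 10^(−1.43) × 482×10^-6 = 1.791×10^-5 mol/kg
α₀ = 1/(1 + K1/[H⁺] + K1K2/[H⁺]²) = 1/(1 + 10^+1.95 + 10^+0.82) = 0.01034
DIC = [CO2*]/α₀ = 1.791×10^-5 / 0.01034 = 1.73 mmol/kg

DIC = 1.73 mmol/kg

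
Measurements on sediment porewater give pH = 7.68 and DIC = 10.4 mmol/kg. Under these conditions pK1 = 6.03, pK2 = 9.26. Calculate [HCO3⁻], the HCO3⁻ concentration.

[HCO3⁻] = 9.92 mmol/kg

α₁ = 1 / (1 + [H⁺]/K1 + K2/[H⁺]) = 1 / (1 + 10^-1.65 + 10^-1.58)
   = 1 / (1 + 0.022387 + 0.026303) = 1/1.0487 = 0.9536
[HCO3⁻] = α₁ × DIC = 0.9536 × 10.4 = 9.92 mmol/kg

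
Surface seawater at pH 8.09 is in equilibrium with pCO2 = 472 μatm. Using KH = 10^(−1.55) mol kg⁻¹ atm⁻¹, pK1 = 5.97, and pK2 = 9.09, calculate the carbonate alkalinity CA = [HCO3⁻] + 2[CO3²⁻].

CA = 2.10 mmol/kg

[CO2*] = KH · pCO2 = 10^(−1.55) × 472×10^-6 = 1.330×10^-5 mol/kg
α₀ = 1/(1 + K1/[H⁺] + K1K2/[H⁺]²) = 1/(1 + 10^+2.12 + 10^+1.12) = 0.006849
DIC = [CO2*]/α₀ = 1.330×10^-5 / 0.006849 = 1.942 mmol/kg
CA = (α₁ + 2α₂)·DIC = (0.9029 + 2×0.09029) × 1.942 = 2.10 mmol/kg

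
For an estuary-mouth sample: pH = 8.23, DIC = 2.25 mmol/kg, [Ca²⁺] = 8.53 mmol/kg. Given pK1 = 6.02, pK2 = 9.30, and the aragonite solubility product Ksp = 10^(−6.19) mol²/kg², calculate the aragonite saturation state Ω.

Ω = 2.32

α₂ = 1 / (1 + [H⁺]/K2 + [H⁺]²/(K1K2)) = 1 / (1 + 10^+1.07 + 10^-1.14)
   = 1 / (1 + 11.749 + 0.072444) = 1/12.821 = 0.07799
[CO3²⁻] = α₂ × DIC = 0.07799 × 2.25 = 0.1755 mmol/kg
Ksp = 10^(−6.19) = 6.457×10^-7
Ω = [Ca²⁺][CO3²⁻]/Ksp = (8.53×10^-3)(1.755×10^-4) / 6.457×10^-7 = 2.32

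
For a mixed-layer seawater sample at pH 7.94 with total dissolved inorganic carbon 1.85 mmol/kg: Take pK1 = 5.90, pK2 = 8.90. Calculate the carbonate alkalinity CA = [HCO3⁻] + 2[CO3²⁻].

CA = 2.02 mmol/kg

CA = [HCO3⁻] + 2[CO3²⁻] = (α₁ + 2α₂)·DIC
At pH 7.94: [H⁺]/K1 = 10^-2.04 = 0.0091201, K2/[H⁺] = 10^-0.96 = 0.10965
α₁ = 1/(1 + 0.0091201 + 0.10965) = 1/1.1188 = 0.8938; α₂ = α₁·K2/[H⁺] = 0.09801
α₁ + 2α₂ = 1.0899
CA = 1.0899 × 1.85 = 2.02 mmol/kg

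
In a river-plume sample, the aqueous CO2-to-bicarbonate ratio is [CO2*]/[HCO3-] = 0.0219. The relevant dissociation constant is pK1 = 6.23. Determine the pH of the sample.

pH = 7.89

From K1 = [H⁺][HCO3-]/[CO2*]:  pH = pK1 − log₁₀([CO2*]/[HCO3-])
log₁₀(0.0219) = -1.660
pH = 6.23 − (-1.660) = 7.89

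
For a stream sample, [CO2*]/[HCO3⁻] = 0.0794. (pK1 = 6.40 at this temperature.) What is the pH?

pH = 7.50

From K1 = [H⁺][HCO3⁻]/[CO2*]:  pH = pK1 − log₁₀([CO2*]/[HCO3⁻])
log₁₀(0.0794) = -1.100
pH = 6.40 − (-1.100) = 7.50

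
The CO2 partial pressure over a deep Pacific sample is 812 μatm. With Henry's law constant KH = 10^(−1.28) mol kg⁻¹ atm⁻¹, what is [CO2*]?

KH = 10^(−1.28) = 5.248×10^-2 mol kg⁻¹ atm⁻¹
[CO2*] = KH · pCO2 = 5.248×10^-2 × 812×10^-6 atm = 4.26×10^-5 mol/kg

[CO2*] = 42.6 μmol/kg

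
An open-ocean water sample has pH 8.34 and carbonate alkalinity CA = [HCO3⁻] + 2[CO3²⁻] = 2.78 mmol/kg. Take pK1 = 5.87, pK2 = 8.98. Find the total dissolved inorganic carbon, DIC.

CA = [HCO3⁻] + 2[CO3²⁻] = (α₁ + 2α₂)·DIC
At pH 8.34: [H⁺]/K1 = 10^-2.47 = 0.0033884, K2/[H⁺] = 10^-0.64 = 0.22909
α₁ = 1/(1 + 0.0033884 + 0.22909) = 1/1.2325 = 0.8114; α₂ = α₁·K2/[H⁺] = 0.1859
α₁ + 2α₂ = 1.1831
DIC = CA / (α₁ + 2α₂) = 2.78 / 1.1831 = 2.35 mmol/kg

DIC = 2.35 mmol/kg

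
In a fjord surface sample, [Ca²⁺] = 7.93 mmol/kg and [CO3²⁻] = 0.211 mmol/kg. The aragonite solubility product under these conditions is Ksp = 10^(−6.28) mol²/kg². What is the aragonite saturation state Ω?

Ksp = 10^(−6.28) = 5.248×10^-7
Ω = [Ca²⁺][CO3²⁻]/Ksp = (7.93×10^-3)(0.211×10^-3) / 5.248×10^-7 = 3.19

Ω = 3.19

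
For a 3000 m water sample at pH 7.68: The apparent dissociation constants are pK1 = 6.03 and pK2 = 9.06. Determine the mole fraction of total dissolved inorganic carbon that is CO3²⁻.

α₂ = 0.0392

α₂ = 1 / (1 + [H⁺]/K2 + [H⁺]²/(K1K2)) = 1 / (1 + 10^+1.38 + 10^-0.27)
   = 1 / (1 + 23.988 + 0.53703) = 1/25.525 = 0.03918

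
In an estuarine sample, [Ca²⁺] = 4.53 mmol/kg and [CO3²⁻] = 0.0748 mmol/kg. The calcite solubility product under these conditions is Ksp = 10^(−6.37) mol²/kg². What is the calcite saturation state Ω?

Ksp = 10^(−6.37) = 4.266×10^-7
Ω = [Ca²⁺][CO3²⁻]/Ksp = (4.53×10^-3)(0.0748×10^-3) / 4.266×10^-7 = 0.794

Ω = 0.794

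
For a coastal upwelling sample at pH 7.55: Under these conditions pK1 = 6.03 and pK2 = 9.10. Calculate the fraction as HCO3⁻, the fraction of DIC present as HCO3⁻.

α₁ = 0.945

α₁ = 1 / (1 + [H⁺]/K1 + K2/[H⁺]) = 1 / (1 + 10^-1.52 + 10^-1.55)
   = 1 / (1 + 0.030200 + 0.028184) = 1/1.0584 = 0.9448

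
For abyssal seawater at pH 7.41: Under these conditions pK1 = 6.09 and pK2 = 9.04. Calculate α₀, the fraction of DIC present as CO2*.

α₀ = 0.0447

α₀ = 1 / (1 + K1/[H⁺] + K1K2/[H⁺]²) = 1 / (1 + 10^+1.32 + 10^-0.31)
   = 1 / (1 + 20.893 + 0.48978) = 1/22.383 = 0.04468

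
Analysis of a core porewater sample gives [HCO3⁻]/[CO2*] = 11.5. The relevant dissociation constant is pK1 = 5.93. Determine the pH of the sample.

pH = 6.99

From K1 = [H⁺][HCO3⁻]/[CO2*]:  pH = pK1 + log₁₀([HCO3⁻]/[CO2*])
log₁₀(11.5) = +1.061
pH = 5.93 + (+1.061) = 6.99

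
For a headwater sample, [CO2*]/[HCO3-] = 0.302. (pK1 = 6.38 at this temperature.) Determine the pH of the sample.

From K1 = [H⁺][HCO3-]/[CO2*]:  pH = pK1 − log₁₀([CO2*]/[HCO3-])
log₁₀(0.302) = -0.520
pH = 6.38 − (-0.520) = 6.90

pH = 6.90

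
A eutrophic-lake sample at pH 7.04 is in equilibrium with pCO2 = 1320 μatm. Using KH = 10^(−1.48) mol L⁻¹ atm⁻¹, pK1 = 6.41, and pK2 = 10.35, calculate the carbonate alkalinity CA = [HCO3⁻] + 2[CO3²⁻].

[CO2*] = KH · pCO2 = 10^(−1.48) × 1320×10^-6 = 4.371×10^-5 mol/L
α₀ = 1/(1 + K1/[H⁺] + K1K2/[H⁺]²) = 1/(1 + 10^+0.63 + 10^-2.68) = 0.1898
DIC = [CO2*]/α₀ = 4.371×10^-5 / 0.1898 = 0.2303 mmol/L
CA = (α₁ + 2α₂)·DIC = (0.8098 + 2×0.0003966) × 0.2303 = 0.187 mmol/L

CA = 0.187 mmol/L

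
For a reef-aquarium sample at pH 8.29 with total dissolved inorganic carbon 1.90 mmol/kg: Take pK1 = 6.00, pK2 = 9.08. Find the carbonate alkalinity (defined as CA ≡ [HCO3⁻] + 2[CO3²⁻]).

CA = [HCO3⁻] + 2[CO3²⁻] = (α₁ + 2α₂)·DIC
At pH 8.29: [H⁺]/K1 = 10^-2.29 = 0.0051286, K2/[H⁺] = 10^-0.79 = 0.16218
α₁ = 1/(1 + 0.0051286 + 0.16218) = 1/1.1673 = 0.8567; α₂ = α₁·K2/[H⁺] = 0.1389
α₁ + 2α₂ = 1.1345
CA = 1.1345 × 1.90 = 2.16 mmol/kg

CA = 2.16 mmol/kg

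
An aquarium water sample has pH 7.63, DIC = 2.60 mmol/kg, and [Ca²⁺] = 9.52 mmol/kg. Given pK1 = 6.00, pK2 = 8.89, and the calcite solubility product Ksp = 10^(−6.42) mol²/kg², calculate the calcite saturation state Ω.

α₂ = 1 / (1 + [H⁺]/K2 + [H⁺]²/(K1K2)) = 1 / (1 + 10^+1.26 + 10^-0.37)
   = 1 / (1 + 18.197 + 0.42658) = 1/19.624 = 0.05096
[CO3²⁻] = α₂ × DIC = 0.05096 × 2.60 = 0.1325 mmol/kg
Ksp = 10^(−6.42) = 3.802×10^-7
Ω = [Ca²⁺][CO3²⁻]/Ksp = (9.52×10^-3)(1.325×10^-4) / 3.802×10^-7 = 3.32

Ω = 3.32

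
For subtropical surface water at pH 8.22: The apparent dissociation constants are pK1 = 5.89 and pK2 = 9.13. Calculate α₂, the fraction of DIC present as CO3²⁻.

α₂ = 1 / (1 + [H⁺]/K2 + [H⁺]²/(K1K2)) = 1 / (1 + 10^+0.91 + 10^-1.42)
   = 1 / (1 + 8.1283 + 0.038019) = 1/9.1663 = 0.1091

α₂ = 0.109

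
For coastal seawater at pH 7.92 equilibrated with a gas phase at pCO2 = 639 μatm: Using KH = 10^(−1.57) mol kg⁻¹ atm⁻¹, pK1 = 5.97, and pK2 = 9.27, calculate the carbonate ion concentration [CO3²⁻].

[CO3²⁻] = 0.0685 mmol/kg

[CO2*] = KH · pCO2 = 10^(−1.57) × 639×10^-6 = 1.720×10^-5 mol/kg
α₀ = 1/(1 + K1/[H⁺] + K1K2/[H⁺]²) = 1/(1 + 10^+1.95 + 10^+0.60) = 0.01063
DIC = [CO2*]/α₀ = 1.720×10^-5 / 0.01063 = 1.619 mmol/kg
[CO3²⁻] = α₂·DIC; α₂ = 0.04230, so [CO3²⁻] = 0.04230 × 1.619 = 0.0685 mmol/kg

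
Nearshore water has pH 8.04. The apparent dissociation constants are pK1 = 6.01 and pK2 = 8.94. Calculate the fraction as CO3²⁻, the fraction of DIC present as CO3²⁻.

α₂ = 0.111

α₂ = 1 / (1 + [H⁺]/K2 + [H⁺]²/(K1K2)) = 1 / (1 + 10^+0.90 + 10^-1.13)
   = 1 / (1 + 7.9433 + 0.074131) = 1/9.0174 = 0.1109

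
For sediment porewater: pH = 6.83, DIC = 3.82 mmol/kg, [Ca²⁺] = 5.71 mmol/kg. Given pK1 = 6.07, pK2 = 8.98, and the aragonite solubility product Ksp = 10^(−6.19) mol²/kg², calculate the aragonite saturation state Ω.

α₂ = 1 / (1 + [H⁺]/K2 + [H⁺]²/(K1K2)) = 1 / (1 + 10^+2.15 + 10^+1.39)
   = 1 / (1 + 141.25 + 24.547) = 1/166.80 = 0.005995
[CO3²⁻] = α₂ × DIC = 0.005995 × 3.82 = 0.02290 mmol/kg
Ksp = 10^(−6.19) = 6.457×10^-7
Ω = [Ca²⁺][CO3²⁻]/Ksp = (5.71×10^-3)(2.290×10^-5) / 6.457×10^-7 = 0.203

Ω = 0.203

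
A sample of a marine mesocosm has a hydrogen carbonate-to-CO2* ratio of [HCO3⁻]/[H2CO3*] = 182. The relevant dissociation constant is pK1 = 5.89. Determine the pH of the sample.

From K1 = [H⁺][HCO3⁻]/[H2CO3*]:  pH = pK1 + log₁₀([HCO3⁻]/[H2CO3*])
log₁₀(182) = +2.260
pH = 5.89 + (+2.260) = 8.15

pH = 8.15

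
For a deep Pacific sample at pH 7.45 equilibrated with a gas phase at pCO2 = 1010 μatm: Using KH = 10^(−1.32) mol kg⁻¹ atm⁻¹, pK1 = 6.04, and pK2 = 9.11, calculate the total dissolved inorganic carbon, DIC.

DIC = 1.32 mmol/kg

[CO2*] = KH · pCO2 = 10^(−1.32) × 1010×10^-6 = 4.834×10^-5 mol/kg
α₀ = 1/(1 + K1/[H⁺] + K1K2/[H⁺]²) = 1/(1 + 10^+1.41 + 10^-0.25) = 0.03668
DIC = [CO2*]/α₀ = 4.834×10^-5 / 0.03668 = 1.32 mmol/kg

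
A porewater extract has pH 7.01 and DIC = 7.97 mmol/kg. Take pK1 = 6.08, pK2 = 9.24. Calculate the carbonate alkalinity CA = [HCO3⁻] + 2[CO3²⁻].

CA = [HCO3⁻] + 2[CO3²⁻] = (α₁ + 2α₂)·DIC
At pH 7.01: [H⁺]/K1 = 10^-0.93 = 0.11749, K2/[H⁺] = 10^-2.23 = 0.0058884
α₁ = 1/(1 + 0.11749 + 0.0058884) = 1/1.1234 = 0.8902; α₂ = α₁·K2/[H⁺] = 0.005242
α₁ + 2α₂ = 0.9007
CA = 0.9007 × 7.97 = 7.18 mmol/kg

CA = 7.18 mmol/kg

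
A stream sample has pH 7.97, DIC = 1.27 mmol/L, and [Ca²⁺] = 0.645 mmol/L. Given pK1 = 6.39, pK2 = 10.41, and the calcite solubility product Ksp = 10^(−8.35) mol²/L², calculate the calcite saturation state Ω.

Ω = 0.646

α₂ = 1 / (1 + [H⁺]/K2 + [H⁺]²/(K1K2)) = 1 / (1 + 10^+2.44 + 10^+0.86)
   = 1 / (1 + 275.42 + 7.2444) = 1/283.67 = 0.003525
[CO3²⁻] = α₂ × DIC = 0.003525 × 1.27 = 0.004477 mmol/L = 4.477 μmol/L
Ksp = 10^(−8.35) = 4.467×10^-9
Ω = [Ca²⁺][CO3²⁻]/Ksp = (0.645×10^-3)(4.477×10^-6) / 4.467×10^-9 = 0.646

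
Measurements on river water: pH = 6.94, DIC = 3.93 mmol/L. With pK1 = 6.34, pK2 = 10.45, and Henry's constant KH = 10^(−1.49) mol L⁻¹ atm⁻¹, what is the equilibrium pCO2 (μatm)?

pCO2 = 2.44×10^4 μatm

α₀ = 1 / (1 + K1/[H⁺] + K1K2/[H⁺]²) = 1 / (1 + 10^+0.60 + 10^-2.91)
   = 1 / (1 + 3.9811 + 0.0012303) = 1/4.9823 = 0.2007
[CO2*] = α₀ × DIC = 0.2007 × 3.93 = 0.7888 mmol/L
pCO2 = [CO2*]/KH = 7.888×10^-4 / 3.236×10^-2 = 2.44×10^4 μatm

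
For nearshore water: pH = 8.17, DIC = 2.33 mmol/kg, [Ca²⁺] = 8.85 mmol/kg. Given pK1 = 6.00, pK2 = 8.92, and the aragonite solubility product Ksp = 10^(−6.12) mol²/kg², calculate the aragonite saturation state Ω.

Ω = 4.08

α₂ = 1 / (1 + [H⁺]/K2 + [H⁺]²/(K1K2)) = 1 / (1 + 10^+0.75 + 10^-1.42)
   = 1 / (1 + 5.6234 + 0.038019) = 1/6.6614 = 0.1501
[CO3²⁻] = α₂ × DIC = 0.1501 × 2.33 = 0.3498 mmol/kg
Ksp = 10^(−6.12) = 7.586×10^-7
Ω = [Ca²⁺][CO3²⁻]/Ksp = (8.85×10^-3)(3.498×10^-4) / 7.586×10^-7 = 4.08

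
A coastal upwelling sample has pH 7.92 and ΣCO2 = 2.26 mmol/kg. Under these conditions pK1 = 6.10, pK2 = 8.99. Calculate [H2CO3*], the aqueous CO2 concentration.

α₀ = 1 / (1 + K1/[H⁺] + K1K2/[H⁺]²) = 1 / (1 + 10^+1.82 + 10^+0.75)
   = 1 / (1 + 66.069 + 5.6234) = 1/72.693 = 0.01376
[CO2*] = α₀ × DIC = 0.01376 × 2.26 = 0.0311 mmol/kg

[CO2*] = 0.0311 mmol/kg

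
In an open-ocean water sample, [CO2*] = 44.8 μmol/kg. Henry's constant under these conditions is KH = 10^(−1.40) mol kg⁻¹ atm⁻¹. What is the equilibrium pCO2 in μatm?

KH = 10^(−1.40) = 3.981×10^-2 mol kg⁻¹ atm⁻¹
pCO2 = [CO2*]/KH = 44.8×10^-6 / 3.981×10^-2 = 1.13×10^-3 atm = 1130 μatm

pCO2 = 1130 μatm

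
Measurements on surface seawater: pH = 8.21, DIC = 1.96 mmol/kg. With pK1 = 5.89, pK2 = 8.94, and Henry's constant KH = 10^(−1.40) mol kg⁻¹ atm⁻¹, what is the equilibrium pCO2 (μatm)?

pCO2 = 198 μatm

α₀ = 1 / (1 + K1/[H⁺] + K1K2/[H⁺]²) = 1 / (1 + 10^+2.32 + 10^+1.59)
   = 1 / (1 + 208.93 + 38.905) = 1/248.83 = 0.004019
[CO2*] = α₀ × DIC = 0.004019 × 1.96 = 0.007877 mmol/kg = 7.877 μmol/kg
pCO2 = [CO2*]/KH = 7.877×10^-6 / 3.981×10^-2 = 198 μatm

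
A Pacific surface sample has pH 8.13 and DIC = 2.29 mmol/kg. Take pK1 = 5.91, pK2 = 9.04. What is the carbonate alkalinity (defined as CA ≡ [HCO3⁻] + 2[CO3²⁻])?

CA = [HCO3⁻] + 2[CO3²⁻] = (α₁ + 2α₂)·DIC
At pH 8.13: [H⁺]/K1 = 10^-2.22 = 0.0060256, K2/[H⁺] = 10^-0.91 = 0.12303
α₁ = 1/(1 + 0.0060256 + 0.12303) = 1/1.1291 = 0.8857; α₂ = α₁·K2/[H⁺] = 0.1090
α₁ + 2α₂ = 1.1036
CA = 1.1036 × 2.29 = 2.53 mmol/kg

CA = 2.53 mmol/kg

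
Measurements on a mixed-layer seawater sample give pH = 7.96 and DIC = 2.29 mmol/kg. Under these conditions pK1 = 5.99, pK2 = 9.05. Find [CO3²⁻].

α₂ = 1 / (1 + [H⁺]/K2 + [H⁺]²/(K1K2)) = 1 / (1 + 10^+1.09 + 10^-0.88)
   = 1 / (1 + 12.303 + 0.13183) = 1/13.435 = 0.07444
[CO3²⁻] = α₂ × DIC = 0.07444 × 2.29 = 0.170 mmol/kg

[CO3²⁻] = 0.170 mmol/kg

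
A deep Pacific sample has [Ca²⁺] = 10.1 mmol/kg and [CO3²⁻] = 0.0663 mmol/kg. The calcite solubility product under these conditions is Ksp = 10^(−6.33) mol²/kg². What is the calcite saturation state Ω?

Ω = 1.43

Ksp = 10^(−6.33) = 4.677×10^-7
Ω = [Ca²⁺][CO3²⁻]/Ksp = (10.1×10^-3)(0.0663×10^-3) / 4.677×10^-7 = 1.43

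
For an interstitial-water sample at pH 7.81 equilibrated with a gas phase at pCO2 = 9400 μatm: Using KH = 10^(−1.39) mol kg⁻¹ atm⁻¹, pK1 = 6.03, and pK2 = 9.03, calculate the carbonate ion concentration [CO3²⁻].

[CO2*] = KH · pCO2 = 10^(−1.39) × 9400×10^-6 = 3.829×10^-4 mol/kg
α₀ = 1/(1 + K1/[H⁺] + K1K2/[H⁺]²) = 1/(1 + 10^+1.78 + 10^+0.56) = 0.01541
DIC = [CO2*]/α₀ = 3.829×10^-4 / 0.01541 = 24.85 mmol/kg
[CO3²⁻] = α₂·DIC; α₂ = 0.05596, so [CO3²⁻] = 0.05596 × 24.85 = 1.39 mmol/kg

[CO3²⁻] = 1.39 mmol/kg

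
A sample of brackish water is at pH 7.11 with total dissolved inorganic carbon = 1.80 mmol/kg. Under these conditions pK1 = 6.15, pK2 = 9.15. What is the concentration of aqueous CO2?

α₀ = 1 / (1 + K1/[H⁺] + K1K2/[H⁺]²) = 1 / (1 + 10^+0.96 + 10^-1.08)
   = 1 / (1 + 9.1201 + 0.083176) = 1/10.203 = 0.09801
[CO2*] = α₀ × DIC = 0.09801 × 1.80 = 0.176 mmol/kg

[CO2*] = 0.176 mmol/kg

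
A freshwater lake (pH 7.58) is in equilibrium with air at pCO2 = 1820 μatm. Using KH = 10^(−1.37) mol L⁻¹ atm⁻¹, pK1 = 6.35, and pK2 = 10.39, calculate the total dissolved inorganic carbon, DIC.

DIC = 1.40 mmol/L

[CO2*] = KH · pCO2 = 10^(−1.37) × 1820×10^-6 = 7.764×10^-5 mol/L
α₀ = 1/(1 + K1/[H⁺] + K1K2/[H⁺]²) = 1/(1 + 10^+1.23 + 10^-1.58) = 0.05553
DIC = [CO2*]/α₀ = 7.764×10^-5 / 0.05553 = 1.40 mmol/L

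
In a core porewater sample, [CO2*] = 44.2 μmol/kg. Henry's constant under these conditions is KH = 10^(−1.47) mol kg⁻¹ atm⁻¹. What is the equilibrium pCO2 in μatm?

pCO2 = 1300 μatm

KH = 10^(−1.47) = 3.388×10^-2 mol kg⁻¹ atm⁻¹
pCO2 = [CO2*]/KH = 44.2×10^-6 / 3.388×10^-2 = 1.30×10^-3 atm = 1300 μatm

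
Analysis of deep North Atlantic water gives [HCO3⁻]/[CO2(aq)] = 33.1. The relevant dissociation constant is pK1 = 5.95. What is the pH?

pH = 7.47

From K1 = [H⁺][HCO3⁻]/[CO2(aq)]:  pH = pK1 + log₁₀([HCO3⁻]/[CO2(aq)])
log₁₀(33.1) = +1.520
pH = 5.95 + (+1.520) = 7.47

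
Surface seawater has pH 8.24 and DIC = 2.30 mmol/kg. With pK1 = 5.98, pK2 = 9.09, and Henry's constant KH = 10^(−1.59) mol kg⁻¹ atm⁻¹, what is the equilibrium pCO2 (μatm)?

α₀ = 1 / (1 + K1/[H⁺] + K1K2/[H⁺]²) = 1 / (1 + 10^+2.26 + 10^+1.41)
   = 1 / (1 + 181.97 + 25.704) = 1/208.67 = 0.004792
[CO2*] = α₀ × DIC = 0.004792 × 2.30 = 0.01102 mmol/kg = 11.02 μmol/kg
pCO2 = [CO2*]/KH = 1.102×10^-5 / 2.570×10^-2 = 429 μatm

pCO2 = 429 μatm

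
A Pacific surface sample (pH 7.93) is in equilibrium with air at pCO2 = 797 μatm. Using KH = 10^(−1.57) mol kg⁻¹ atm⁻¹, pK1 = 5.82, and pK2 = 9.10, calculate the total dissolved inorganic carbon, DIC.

DIC = 2.97 mmol/kg

[CO2*] = KH · pCO2 = 10^(−1.57) × 797×10^-6 = 2.145×10^-5 mol/kg
α₀ = 1/(1 + K1/[H⁺] + K1K2/[H⁺]²) = 1/(1 + 10^+2.11 + 10^+0.94) = 0.007218
DIC = [CO2*]/α₀ = 2.145×10^-5 / 0.007218 = 2.97 mmol/kg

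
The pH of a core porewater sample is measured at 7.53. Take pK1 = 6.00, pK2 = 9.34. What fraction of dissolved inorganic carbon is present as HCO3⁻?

α₁ = 0.957

α₁ = 1 / (1 + [H⁺]/K1 + K2/[H⁺]) = 1 / (1 + 10^-1.53 + 10^-1.81)
   = 1 / (1 + 0.029512 + 0.015488) = 1/1.0450 = 0.9569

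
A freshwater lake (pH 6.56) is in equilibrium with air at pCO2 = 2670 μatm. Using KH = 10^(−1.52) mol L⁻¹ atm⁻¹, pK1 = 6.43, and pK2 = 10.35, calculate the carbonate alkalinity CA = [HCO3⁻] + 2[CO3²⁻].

[CO2*] = KH · pCO2 = 10^(−1.52) × 2670×10^-6 = 8.063×10^-5 mol/L
α₀ = 1/(1 + K1/[H⁺] + K1K2/[H⁺]²) = 1/(1 + 10^+0.13 + 10^-3.66) = 0.4257
DIC = [CO2*]/α₀ = 8.063×10^-5 / 0.4257 = 0.1894 mmol/L
CA = (α₁ + 2α₂)·DIC = (0.5742 + 2×9.313×10^-5) × 0.1894 = 0.109 mmol/L

CA = 0.109 mmol/L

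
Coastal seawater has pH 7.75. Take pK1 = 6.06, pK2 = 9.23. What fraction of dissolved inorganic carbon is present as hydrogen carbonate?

α₁ = 1 / (1 + [H⁺]/K1 + K2/[H⁺]) = 1 / (1 + 10^-1.69 + 10^-1.48)
   = 1 / (1 + 0.020417 + 0.033113) = 1/1.0535 = 0.9492

α₁ = 0.949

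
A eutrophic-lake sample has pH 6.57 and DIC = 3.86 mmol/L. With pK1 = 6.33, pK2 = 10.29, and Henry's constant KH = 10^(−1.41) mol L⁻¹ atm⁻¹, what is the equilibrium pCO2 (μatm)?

α₀ = 1 / (1 + K1/[H⁺] + K1K2/[H⁺]²) = 1 / (1 + 10^+0.24 + 10^-3.48)
   = 1 / (1 + 1.7378 + 0.00033113) = 1/2.7381 = 0.3652
[CO2*] = α₀ × DIC = 0.3652 × 3.86 = 1.410 mmol/L
pCO2 = [CO2*]/KH = 1.410×10^-3 / 3.890×10^-2 = 3.62×10^4 μatm

pCO2 = 3.62×10^4 μatm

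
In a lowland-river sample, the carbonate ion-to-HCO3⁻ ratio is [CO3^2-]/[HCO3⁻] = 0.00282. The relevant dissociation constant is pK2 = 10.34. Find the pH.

From K2 = [H⁺][CO3^2-]/[HCO3⁻]:  pH = pK2 + log₁₀([CO3^2-]/[HCO3⁻])
log₁₀(0.00282) = -2.550
pH = 10.34 + (-2.550) = 7.79

pH = 7.79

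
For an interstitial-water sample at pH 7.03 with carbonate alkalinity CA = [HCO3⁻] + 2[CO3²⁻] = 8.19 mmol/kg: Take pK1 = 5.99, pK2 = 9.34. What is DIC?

DIC = 8.89 mmol/kg

CA = [HCO3⁻] + 2[CO3²⁻] = (α₁ + 2α₂)·DIC
At pH 7.03: [H⁺]/K1 = 10^-1.04 = 0.091201, K2/[H⁺] = 10^-2.31 = 0.0048978
α₁ = 1/(1 + 0.091201 + 0.0048978) = 1/1.0961 = 0.9123; α₂ = α₁·K2/[H⁺] = 0.004468
α₁ + 2α₂ = 0.9213
DIC = CA / (α₁ + 2α₂) = 8.19 / 0.9213 = 8.89 mmol/kg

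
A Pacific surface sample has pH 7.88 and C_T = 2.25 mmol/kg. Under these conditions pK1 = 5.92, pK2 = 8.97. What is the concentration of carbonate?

[CO3²⁻] = 0.167 mmol/kg

α₂ = 1 / (1 + [H⁺]/K2 + [H⁺]²/(K1K2)) = 1 / (1 + 10^+1.09 + 10^-0.87)
   = 1 / (1 + 12.303 + 0.13490) = 1/13.438 = 0.07442
[CO3²⁻] = α₂ × DIC = 0.07442 × 2.25 = 0.167 mmol/kg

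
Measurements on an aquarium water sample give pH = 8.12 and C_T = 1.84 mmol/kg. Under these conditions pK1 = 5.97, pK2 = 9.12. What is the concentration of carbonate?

α₂ = 1 / (1 + [H⁺]/K2 + [H⁺]²/(K1K2)) = 1 / (1 + 10^+1.00 + 10^-1.15)
   = 1 / (1 + 10.000 + 0.070795) = 1/11.071 = 0.09033
[CO3²⁻] = α₂ × DIC = 0.09033 × 1.84 = 0.166 mmol/kg

[CO3²⁻] = 0.166 mmol/kg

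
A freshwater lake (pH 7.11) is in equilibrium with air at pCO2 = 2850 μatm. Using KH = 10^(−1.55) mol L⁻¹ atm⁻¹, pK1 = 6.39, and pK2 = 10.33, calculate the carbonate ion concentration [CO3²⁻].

[CO2*] = KH · pCO2 = 10^(−1.55) × 2850×10^-6 = 8.032×10^-5 mol/L
α₀ = 1/(1 + K1/[H⁺] + K1K2/[H⁺]²) = 1/(1 + 10^+0.72 + 10^-2.50) = 0.1600
DIC = [CO2*]/α₀ = 8.032×10^-5 / 0.1600 = 0.5021 mmol/L
[CO3²⁻] = α₂·DIC; α₂ = 0.0005059, so [CO3²⁻] = 0.0005059 × 0.5021 = 0.000254 mmol/L = 0.254 μmol/L

[CO3²⁻] = 0.254 μmol/L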